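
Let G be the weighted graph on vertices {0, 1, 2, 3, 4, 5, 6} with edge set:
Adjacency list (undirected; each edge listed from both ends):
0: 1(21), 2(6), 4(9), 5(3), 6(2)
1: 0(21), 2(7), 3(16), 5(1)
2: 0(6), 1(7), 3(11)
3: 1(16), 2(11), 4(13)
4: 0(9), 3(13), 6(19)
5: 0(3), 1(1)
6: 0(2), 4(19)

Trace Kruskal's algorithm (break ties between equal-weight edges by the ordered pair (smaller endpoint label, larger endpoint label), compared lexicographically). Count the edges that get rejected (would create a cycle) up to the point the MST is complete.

Sort edges by weight, then run Kruskal:
1—5 (1): add — endpoints in different components.
0—6 (2): add — endpoints in different components.
0—5 (3): add — endpoints in different components.
0—2 (6): add — endpoints in different components.
1—2 (7): skip — 1 and 2 already connected.
0—4 (9): add — endpoints in different components.
2—3 (11): add — endpoints in different components.
Edges rejected before the tree was complete: 1.

1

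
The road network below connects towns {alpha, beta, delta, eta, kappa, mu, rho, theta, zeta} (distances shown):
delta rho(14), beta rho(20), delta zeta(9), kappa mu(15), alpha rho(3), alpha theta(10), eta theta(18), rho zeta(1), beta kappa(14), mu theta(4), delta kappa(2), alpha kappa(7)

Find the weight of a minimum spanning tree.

Prim, starting at delta.
Step 1: cheapest edge leaving the tree is delta kappa (2); add kappa.
Step 2: cheapest edge leaving the tree is alpha kappa (7); add alpha.
Step 3: cheapest edge leaving the tree is alpha rho (3); add rho.
Step 4: cheapest edge leaving the tree is rho zeta (1); add zeta.
Step 5: cheapest edge leaving the tree is alpha theta (10); add theta.
Step 6: cheapest edge leaving the tree is mu theta (4); add mu.
Step 7: cheapest edge leaving the tree is beta kappa (14); add beta.
Step 8: cheapest edge leaving the tree is eta theta (18); add eta.
MST edges: delta kappa, alpha kappa, alpha rho, rho zeta, alpha theta, mu theta, beta kappa, eta theta; total weight 2+7+3+1+10+4+14+18 = 59.

59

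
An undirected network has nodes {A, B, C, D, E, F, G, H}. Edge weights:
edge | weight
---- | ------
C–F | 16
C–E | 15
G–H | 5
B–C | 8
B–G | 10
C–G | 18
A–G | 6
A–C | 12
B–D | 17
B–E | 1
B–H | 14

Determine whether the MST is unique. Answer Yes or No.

Yes

Kruskal: consider edges lightest-first.
B–E (1): add — endpoints in different components.
G–H (5): add — endpoints in different components.
A–G (6): add — endpoints in different components.
B–C (8): add — endpoints in different components.
B–G (10): add — endpoints in different components.
A–C (12): skip — A and C already connected.
B–H (14): skip — B and H already connected.
C–E (15): skip — C and E already connected.
C–F (16): add — endpoints in different components.
B–D (17): add — endpoints in different components.
Every non-tree edge has weight strictly greater than the heaviest edge on the tree path between its endpoints, so the MST is unique.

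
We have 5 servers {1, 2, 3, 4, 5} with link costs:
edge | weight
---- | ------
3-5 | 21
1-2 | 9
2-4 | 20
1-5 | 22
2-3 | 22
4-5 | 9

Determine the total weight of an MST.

59

Kruskal: consider edges lightest-first.
1-2 (9): add. Components now {1,2} {3} {4} {5}
4-5 (9): add. Components now {1,2} {3} {4,5}
2-4 (20): add. Components now {1,2,4,5} {3}
3-5 (21): add. Components now {1,2,3,4,5}
MST edges: 1-2, 4-5, 2-4, 3-5; total weight 9+9+20+21 = 59.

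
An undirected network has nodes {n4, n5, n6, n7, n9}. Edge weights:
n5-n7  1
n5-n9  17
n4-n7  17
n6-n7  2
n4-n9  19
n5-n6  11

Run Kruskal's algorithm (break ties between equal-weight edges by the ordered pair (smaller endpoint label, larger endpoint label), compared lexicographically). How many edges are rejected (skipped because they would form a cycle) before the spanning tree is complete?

Sort edges by weight, then run Kruskal:
n5-n7 (1): add. Components now {n4} {n6} {n5,n7} {n9}
n6-n7 (2): add. Components now {n4} {n5,n6,n7} {n9}
n5-n6 (11): skip — n6 and n5 already connected.
n4-n7 (17): add. Components now {n4,n5,n6,n7} {n9}
n5-n9 (17): add. Components now {n4,n5,n6,n7,n9}
Edges rejected before the tree was complete: 1.

1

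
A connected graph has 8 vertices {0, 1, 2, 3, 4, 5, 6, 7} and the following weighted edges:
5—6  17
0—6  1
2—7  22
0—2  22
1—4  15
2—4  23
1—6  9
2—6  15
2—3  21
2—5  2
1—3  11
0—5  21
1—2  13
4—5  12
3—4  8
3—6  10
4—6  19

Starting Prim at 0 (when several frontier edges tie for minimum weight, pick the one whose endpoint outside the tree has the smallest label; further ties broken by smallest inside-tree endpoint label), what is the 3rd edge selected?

3-6

Grow the tree from 0 using Prim:
Step 1: cheapest edge leaving the tree is 0—6 (1); add 6.
Step 2: cheapest edge leaving the tree is 1—6 (9); add 1.
Step 3: cheapest edge leaving the tree is 3—6 (10); add 3.
Step 4: cheapest edge leaving the tree is 3—4 (8); add 4.
Step 5: cheapest edge leaving the tree is 4—5 (12); add 5.
Step 6: cheapest edge leaving the tree is 2—5 (2); add 2.
Step 7: cheapest edge leaving the tree is 2—7 (22); add 7.
The 3rd edge added is 3—6.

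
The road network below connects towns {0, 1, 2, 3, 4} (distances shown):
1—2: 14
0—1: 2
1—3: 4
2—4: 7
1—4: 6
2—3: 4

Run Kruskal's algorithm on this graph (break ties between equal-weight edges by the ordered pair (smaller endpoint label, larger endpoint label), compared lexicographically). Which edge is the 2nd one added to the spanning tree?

1-3

Sort edges by weight, then run Kruskal:
0—1 (2): add. Components now {0,1} {2} {3} {4}
1—3 (4): add. Components now {0,1,3} {2} {4}
2—3 (4): add. Components now {0,1,2,3} {4}
1—4 (6): add. Components now {0,1,2,3,4}
The 2nd edge added is 1—3.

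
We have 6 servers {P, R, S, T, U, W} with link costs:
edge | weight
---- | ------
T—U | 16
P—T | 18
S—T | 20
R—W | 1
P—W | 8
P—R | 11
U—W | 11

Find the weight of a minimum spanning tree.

Sort edges by weight, then run Kruskal:
R—W (1): add — endpoints in different components.
P—W (8): add — endpoints in different components.
P—R (11): skip — R and P already connected.
U—W (11): add — endpoints in different components.
T—U (16): add — endpoints in different components.
P—T (18): skip — T and P already connected.
S—T (20): add — endpoints in different components.
MST edges: R—W, P—W, U—W, T—U, S—T; total weight 1+8+11+16+20 = 56.

56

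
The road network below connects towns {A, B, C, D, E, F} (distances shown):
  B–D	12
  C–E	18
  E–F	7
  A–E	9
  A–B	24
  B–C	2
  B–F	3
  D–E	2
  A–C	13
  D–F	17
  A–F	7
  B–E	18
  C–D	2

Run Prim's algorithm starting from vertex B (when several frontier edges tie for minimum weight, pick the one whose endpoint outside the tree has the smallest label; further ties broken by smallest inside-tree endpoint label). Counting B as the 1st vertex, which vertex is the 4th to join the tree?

Grow the tree from B using Prim:
Step 1: cheapest edge leaving the tree is B–C (2); add C.
Step 2: cheapest edge leaving the tree is C–D (2); add D.
Step 3: cheapest edge leaving the tree is D–E (2); add E.
Step 4: cheapest edge leaving the tree is B–F (3); add F.
Step 5: cheapest edge leaving the tree is A–F (7); add A.
Vertex order: B, C, D, E, F, A. The 4th vertex is E.

E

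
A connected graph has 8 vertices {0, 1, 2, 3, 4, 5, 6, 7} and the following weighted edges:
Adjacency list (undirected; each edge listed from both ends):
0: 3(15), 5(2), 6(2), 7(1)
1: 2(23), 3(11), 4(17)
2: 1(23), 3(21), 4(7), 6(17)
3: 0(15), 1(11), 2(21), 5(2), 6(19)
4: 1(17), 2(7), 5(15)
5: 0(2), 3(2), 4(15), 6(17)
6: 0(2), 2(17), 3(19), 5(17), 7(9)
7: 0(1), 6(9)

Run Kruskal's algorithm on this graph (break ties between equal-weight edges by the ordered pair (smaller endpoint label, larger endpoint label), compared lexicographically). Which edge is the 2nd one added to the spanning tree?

0-5

Kruskal: consider edges lightest-first.
0—7 (1): add — endpoints in different components.
0—5 (2): add — endpoints in different components.
0—6 (2): add — endpoints in different components.
3—5 (2): add — endpoints in different components.
2—4 (7): add — endpoints in different components.
6—7 (9): skip — 6 and 7 already connected.
1—3 (11): add — endpoints in different components.
0—3 (15): skip — 0 and 3 already connected.
4—5 (15): add — endpoints in different components.
The 2nd edge added is 0—5.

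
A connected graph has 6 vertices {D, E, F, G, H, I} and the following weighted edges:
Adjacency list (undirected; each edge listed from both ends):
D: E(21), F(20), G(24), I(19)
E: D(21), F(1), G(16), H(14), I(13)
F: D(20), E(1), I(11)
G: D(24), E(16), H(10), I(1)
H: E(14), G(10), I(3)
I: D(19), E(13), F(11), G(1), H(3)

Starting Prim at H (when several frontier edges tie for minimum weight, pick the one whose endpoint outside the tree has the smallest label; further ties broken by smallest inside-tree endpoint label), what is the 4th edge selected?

Prim, starting at H.
Step 1: cheapest edge leaving the tree is H—I (3); add I.
Step 2: cheapest edge leaving the tree is G—I (1); add G.
Step 3: cheapest edge leaving the tree is F—I (11); add F.
Step 4: cheapest edge leaving the tree is E—F (1); add E.
Step 5: cheapest edge leaving the tree is D—I (19); add D.
The 4th edge added is E—F.

E-F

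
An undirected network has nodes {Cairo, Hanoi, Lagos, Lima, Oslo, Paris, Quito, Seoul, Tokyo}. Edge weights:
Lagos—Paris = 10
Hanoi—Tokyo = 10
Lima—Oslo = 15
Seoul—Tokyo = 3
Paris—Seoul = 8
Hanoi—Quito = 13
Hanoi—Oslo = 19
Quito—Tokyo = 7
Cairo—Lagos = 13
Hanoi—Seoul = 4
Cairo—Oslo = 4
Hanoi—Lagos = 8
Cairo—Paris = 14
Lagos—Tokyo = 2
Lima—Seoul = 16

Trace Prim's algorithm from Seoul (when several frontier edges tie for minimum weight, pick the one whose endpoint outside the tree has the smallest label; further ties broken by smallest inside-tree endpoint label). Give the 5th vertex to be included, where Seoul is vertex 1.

Quito

Prim's algorithm from Seoul:
Step 1: cheapest edge leaving the tree is Seoul—Tokyo (3); add Tokyo.
Step 2: cheapest edge leaving the tree is Lagos—Tokyo (2); add Lagos.
Step 3: cheapest edge leaving the tree is Hanoi—Seoul (4); add Hanoi.
Step 4: cheapest edge leaving the tree is Quito—Tokyo (7); add Quito.
Step 5: cheapest edge leaving the tree is Paris—Seoul (8); add Paris.
Step 6: cheapest edge leaving the tree is Cairo—Lagos (13); add Cairo.
Step 7: cheapest edge leaving the tree is Cairo—Oslo (4); add Oslo.
Step 8: cheapest edge leaving the tree is Lima—Oslo (15); add Lima.
Vertex order: Seoul, Tokyo, Lagos, Hanoi, Quito, Paris, Cairo, Oslo, Lima. The 5th vertex is Quito.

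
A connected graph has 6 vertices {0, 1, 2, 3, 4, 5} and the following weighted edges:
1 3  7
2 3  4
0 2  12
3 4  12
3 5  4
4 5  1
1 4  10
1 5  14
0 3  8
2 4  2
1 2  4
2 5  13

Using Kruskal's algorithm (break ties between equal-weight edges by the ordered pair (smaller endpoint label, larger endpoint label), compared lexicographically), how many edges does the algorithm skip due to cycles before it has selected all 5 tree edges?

Sort edges by weight, then run Kruskal:
4 5 (1): add — endpoints in different components.
2 4 (2): add — endpoints in different components.
1 2 (4): add — endpoints in different components.
2 3 (4): add — endpoints in different components.
3 5 (4): skip — 3 and 5 already connected.
1 3 (7): skip — 1 and 3 already connected.
0 3 (8): add — endpoints in different components.
Edges rejected before the tree was complete: 2.

2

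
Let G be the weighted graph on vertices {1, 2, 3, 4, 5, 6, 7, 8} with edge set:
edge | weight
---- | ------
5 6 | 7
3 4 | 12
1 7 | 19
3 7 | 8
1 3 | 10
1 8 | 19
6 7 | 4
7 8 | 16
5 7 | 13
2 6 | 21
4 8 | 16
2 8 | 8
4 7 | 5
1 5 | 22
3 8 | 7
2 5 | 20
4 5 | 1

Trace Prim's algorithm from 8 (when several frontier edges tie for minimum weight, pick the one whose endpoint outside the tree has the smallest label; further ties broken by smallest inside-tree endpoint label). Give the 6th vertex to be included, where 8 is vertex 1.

4

Grow the tree from 8 using Prim:
Step 1: cheapest edge leaving the tree is 3 8 (7); add 3.
Step 2: cheapest edge leaving the tree is 2 8 (8); add 2.
Step 3: cheapest edge leaving the tree is 3 7 (8); add 7.
Step 4: cheapest edge leaving the tree is 6 7 (4); add 6.
Step 5: cheapest edge leaving the tree is 4 7 (5); add 4.
Step 6: cheapest edge leaving the tree is 4 5 (1); add 5.
Step 7: cheapest edge leaving the tree is 1 3 (10); add 1.
Vertex order: 8, 3, 2, 7, 6, 4, 5, 1. The 6th vertex is 4.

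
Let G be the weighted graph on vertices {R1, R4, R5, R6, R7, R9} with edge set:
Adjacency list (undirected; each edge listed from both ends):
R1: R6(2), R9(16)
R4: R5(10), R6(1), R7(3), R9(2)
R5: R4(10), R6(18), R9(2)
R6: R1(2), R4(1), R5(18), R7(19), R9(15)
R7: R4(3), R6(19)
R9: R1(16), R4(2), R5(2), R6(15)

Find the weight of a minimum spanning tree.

Prim, starting at R4.
Step 1: frontier [R4–R6 1, R4–R9 2, R4–R7 3, R4–R5 10] → take R4–R6 (1); add R6.
Step 2: frontier [R4–R9 2, R4–R7 3, R4–R5 10, R1–R6 2, R6–R9 15, R5–R6 18, R6–R7 19] → take R1–R6 (2); add R1.
Step 3: frontier [R1–R9 16, R4–R9 2, R4–R7 3, R4–R5 10, R6–R9 15, R5–R6 18, R6–R7 19] → take R4–R9 (2); add R9.
Step 4: frontier [R4–R7 3, R4–R5 10, R5–R6 18, R6–R7 19, R5–R9 2] → take R5–R9 (2); add R5.
Step 5: frontier [R4–R7 3, R6–R7 19] → take R4–R7 (3); add R7.
MST edges: R4–R6, R1–R6, R4–R9, R5–R9, R4–R7; total weight 1+2+2+2+3 = 10.

10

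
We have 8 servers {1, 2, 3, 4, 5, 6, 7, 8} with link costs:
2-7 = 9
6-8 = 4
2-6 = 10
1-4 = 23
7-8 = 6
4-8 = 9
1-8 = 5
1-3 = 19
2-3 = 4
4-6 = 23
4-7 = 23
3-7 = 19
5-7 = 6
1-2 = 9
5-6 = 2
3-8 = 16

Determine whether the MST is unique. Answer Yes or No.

Kruskal: consider edges lightest-first.
5-6 (2): add — endpoints in different components.
2-3 (4): add — endpoints in different components.
6-8 (4): add — endpoints in different components.
1-8 (5): add — endpoints in different components.
5-7 (6): add — endpoints in different components.
7-8 (6): skip — 7 and 8 already connected.
1-2 (9): add — endpoints in different components.
2-7 (9): skip — 2 and 7 already connected.
4-8 (9): add — endpoints in different components.
Non-tree edge 7-8 has weight 6, equal to the heaviest edge on its tree cycle — swapping gives another MST of the same weight. Not unique.

No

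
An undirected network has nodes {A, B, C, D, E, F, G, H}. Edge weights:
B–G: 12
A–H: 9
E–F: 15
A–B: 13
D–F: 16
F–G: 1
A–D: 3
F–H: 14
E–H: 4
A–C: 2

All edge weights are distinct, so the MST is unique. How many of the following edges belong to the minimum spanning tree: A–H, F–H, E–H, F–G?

Kruskal: consider edges lightest-first.
F–G (1): add — endpoints in different components.
A–C (2): add — endpoints in different components.
A–D (3): add — endpoints in different components.
E–H (4): add — endpoints in different components.
A–H (9): add — endpoints in different components.
B–G (12): add — endpoints in different components.
A–B (13): add — endpoints in different components.
MST edge set: {F–G, A–C, A–D, E–H, A–H, B–G, A–B}.
Of the listed edges, {A–H, E–H, F–G} are in the MST → 3.

3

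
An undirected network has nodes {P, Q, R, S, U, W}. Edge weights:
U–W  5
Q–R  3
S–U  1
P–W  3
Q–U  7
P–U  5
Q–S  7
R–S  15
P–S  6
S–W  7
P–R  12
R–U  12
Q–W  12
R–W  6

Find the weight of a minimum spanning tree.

Kruskal: consider edges lightest-first.
S–U (1): add. Components now {W} {P} {R} {S,U} {Q}
P–W (3): add. Components now {P,W} {R} {S,U} {Q}
Q–R (3): add. Components now {P,W} {Q,R} {S,U}
P–U (5): add. Components now {P,S,U,W} {Q,R}
U–W (5): skip — W and U already connected.
P–S (6): skip — P and S already connected.
R–W (6): add. Components now {P,Q,R,S,U,W}
MST edges: S–U, P–W, Q–R, P–U, R–W; total weight 1+3+3+5+6 = 18.

18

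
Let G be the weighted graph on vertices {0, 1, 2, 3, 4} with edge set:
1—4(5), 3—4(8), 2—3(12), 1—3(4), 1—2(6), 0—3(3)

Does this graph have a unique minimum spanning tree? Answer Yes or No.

Yes

Sort edges by weight, then run Kruskal:
0—3 (3): add — endpoints in different components.
1—3 (4): add — endpoints in different components.
1—4 (5): add — endpoints in different components.
1—2 (6): add — endpoints in different components.
Every non-tree edge has weight strictly greater than the heaviest edge on the tree path between its endpoints, so the MST is unique.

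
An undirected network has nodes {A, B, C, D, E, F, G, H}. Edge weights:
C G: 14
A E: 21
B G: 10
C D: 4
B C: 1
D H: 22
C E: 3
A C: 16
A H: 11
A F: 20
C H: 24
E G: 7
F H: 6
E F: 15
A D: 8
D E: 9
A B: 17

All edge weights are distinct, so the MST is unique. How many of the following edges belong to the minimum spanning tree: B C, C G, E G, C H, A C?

2

Sort edges by weight, then run Kruskal:
B C (1): add — endpoints in different components.
C E (3): add — endpoints in different components.
C D (4): add — endpoints in different components.
F H (6): add — endpoints in different components.
E G (7): add — endpoints in different components.
A D (8): add — endpoints in different components.
D E (9): skip — D and E already connected.
B G (10): skip — B and G already connected.
A H (11): add — endpoints in different components.
MST edge set: {B C, C E, C D, F H, E G, A D, A H}.
Of the listed edges, {B C, E G} are in the MST → 2.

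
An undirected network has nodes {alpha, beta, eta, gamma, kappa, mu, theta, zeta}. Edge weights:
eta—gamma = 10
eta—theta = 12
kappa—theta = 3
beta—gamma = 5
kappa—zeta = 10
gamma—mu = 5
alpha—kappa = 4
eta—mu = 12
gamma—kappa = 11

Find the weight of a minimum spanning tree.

48

Prim, starting at alpha.
Step 1: cheapest edge leaving the tree is alpha—kappa (4); add kappa.
Step 2: cheapest edge leaving the tree is kappa—theta (3); add theta.
Step 3: cheapest edge leaving the tree is kappa—zeta (10); add zeta.
Step 4: cheapest edge leaving the tree is gamma—kappa (11); add gamma.
Step 5: cheapest edge leaving the tree is beta—gamma (5); add beta.
Step 6: cheapest edge leaving the tree is gamma—mu (5); add mu.
Step 7: cheapest edge leaving the tree is eta—gamma (10); add eta.
MST edges: alpha—kappa, kappa—theta, kappa—zeta, gamma—kappa, beta—gamma, gamma—mu, eta—gamma; total weight 4+3+10+11+5+5+10 = 48.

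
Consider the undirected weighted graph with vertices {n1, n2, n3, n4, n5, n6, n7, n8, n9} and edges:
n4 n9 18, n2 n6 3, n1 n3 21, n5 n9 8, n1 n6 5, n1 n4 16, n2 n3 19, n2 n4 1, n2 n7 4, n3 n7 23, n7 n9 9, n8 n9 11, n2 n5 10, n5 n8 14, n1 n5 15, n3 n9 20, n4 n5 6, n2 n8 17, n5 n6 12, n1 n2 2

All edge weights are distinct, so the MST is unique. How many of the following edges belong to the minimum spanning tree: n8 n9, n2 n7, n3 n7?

Sort edges by weight, then run Kruskal:
n2 n4 (1): add — endpoints in different components.
n1 n2 (2): add — endpoints in different components.
n2 n6 (3): add — endpoints in different components.
n2 n7 (4): add — endpoints in different components.
n1 n6 (5): skip — n1 and n6 already connected.
n4 n5 (6): add — endpoints in different components.
n5 n9 (8): add — endpoints in different components.
n7 n9 (9): skip — n7 and n9 already connected.
n2 n5 (10): skip — n2 and n5 already connected.
n8 n9 (11): add — endpoints in different components.
n5 n6 (12): skip — n6 and n5 already connected.
n5 n8 (14): skip — n5 and n8 already connected.
n1 n5 (15): skip — n1 and n5 already connected.
n1 n4 (16): skip — n1 and n4 already connected.
n2 n8 (17): skip — n2 and n8 already connected.
n4 n9 (18): skip — n4 and n9 already connected.
n2 n3 (19): add — endpoints in different components.
MST edge set: {n2 n4, n1 n2, n2 n6, n2 n7, n4 n5, n5 n9, n8 n9, n2 n3}.
Of the listed edges, {n8 n9, n2 n7} are in the MST → 2.

2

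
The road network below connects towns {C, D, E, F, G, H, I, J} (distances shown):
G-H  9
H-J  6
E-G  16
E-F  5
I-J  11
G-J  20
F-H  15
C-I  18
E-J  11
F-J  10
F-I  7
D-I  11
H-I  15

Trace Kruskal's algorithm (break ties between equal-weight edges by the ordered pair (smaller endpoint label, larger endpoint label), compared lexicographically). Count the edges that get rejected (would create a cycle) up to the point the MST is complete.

5

Kruskal's algorithm — process edges by increasing weight (ties by edge label):
E-F (5): add — endpoints in different components.
H-J (6): add — endpoints in different components.
F-I (7): add — endpoints in different components.
G-H (9): add — endpoints in different components.
F-J (10): add — endpoints in different components.
D-I (11): add — endpoints in different components.
E-J (11): skip — E and J already connected.
I-J (11): skip — I and J already connected.
F-H (15): skip — F and H already connected.
H-I (15): skip — H and I already connected.
E-G (16): skip — E and G already connected.
C-I (18): add — endpoints in different components.
Edges rejected before the tree was complete: 5.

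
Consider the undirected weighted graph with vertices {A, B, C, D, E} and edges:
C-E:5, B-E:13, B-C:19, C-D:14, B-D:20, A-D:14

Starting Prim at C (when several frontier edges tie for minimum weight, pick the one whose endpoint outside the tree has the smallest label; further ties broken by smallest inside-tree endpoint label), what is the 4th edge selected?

A-D

Prim, starting at C.
Step 1: cheapest edge leaving the tree is C-E (5); add E.
Step 2: cheapest edge leaving the tree is B-E (13); add B.
Step 3: cheapest edge leaving the tree is C-D (14); add D.
Step 4: cheapest edge leaving the tree is A-D (14); add A.
The 4th edge added is A-D.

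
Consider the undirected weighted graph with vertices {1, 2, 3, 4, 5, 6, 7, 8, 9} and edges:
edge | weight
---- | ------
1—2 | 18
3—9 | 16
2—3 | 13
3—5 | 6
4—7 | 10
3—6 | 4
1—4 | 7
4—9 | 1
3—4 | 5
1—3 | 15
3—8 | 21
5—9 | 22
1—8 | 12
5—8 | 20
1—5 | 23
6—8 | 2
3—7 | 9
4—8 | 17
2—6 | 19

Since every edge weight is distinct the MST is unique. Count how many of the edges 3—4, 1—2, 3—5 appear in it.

2

Kruskal's algorithm — process edges by increasing weight (ties by edge label):
4—9 (1): add — endpoints in different components.
6—8 (2): add — endpoints in different components.
3—6 (4): add — endpoints in different components.
3—4 (5): add — endpoints in different components.
3—5 (6): add — endpoints in different components.
1—4 (7): add — endpoints in different components.
3—7 (9): add — endpoints in different components.
4—7 (10): skip — 4 and 7 already connected.
1—8 (12): skip — 1 and 8 already connected.
2—3 (13): add — endpoints in different components.
MST edge set: {4—9, 6—8, 3—6, 3—4, 3—5, 1—4, 3—7, 2—3}.
Of the listed edges, {3—4, 3—5} are in the MST → 2.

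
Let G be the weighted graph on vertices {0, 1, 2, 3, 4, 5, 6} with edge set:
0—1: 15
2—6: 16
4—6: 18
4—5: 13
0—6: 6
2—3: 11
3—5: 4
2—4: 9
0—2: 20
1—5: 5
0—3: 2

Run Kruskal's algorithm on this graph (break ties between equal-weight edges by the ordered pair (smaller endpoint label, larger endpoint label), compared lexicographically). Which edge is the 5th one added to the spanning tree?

Sort edges by weight, then run Kruskal:
0—3 (2): add — endpoints in different components.
3—5 (4): add — endpoints in different components.
1—5 (5): add — endpoints in different components.
0—6 (6): add — endpoints in different components.
2—4 (9): add — endpoints in different components.
2—3 (11): add — endpoints in different components.
The 5th edge added is 2—4.

2-4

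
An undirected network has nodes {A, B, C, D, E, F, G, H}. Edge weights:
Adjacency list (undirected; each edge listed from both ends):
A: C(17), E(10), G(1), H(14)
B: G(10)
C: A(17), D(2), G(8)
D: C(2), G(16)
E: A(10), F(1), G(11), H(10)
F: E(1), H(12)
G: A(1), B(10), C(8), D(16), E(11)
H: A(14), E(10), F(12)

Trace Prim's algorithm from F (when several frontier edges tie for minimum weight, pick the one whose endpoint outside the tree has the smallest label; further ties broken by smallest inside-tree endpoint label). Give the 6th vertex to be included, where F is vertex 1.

D

Grow the tree from F using Prim:
Step 1: frontier [E—F 1, F—H 12] → take E—F (1); add E.
Step 2: frontier [A—E 10, E—H 10, E—G 11, F—H 12] → take A—E (10); add A.
Step 3: frontier [A—G 1, A—H 14, A—C 17, E—H 10, E—G 11, F—H 12] → take A—G (1); add G.
Step 4: frontier [A—H 14, A—C 17, E—H 10, F—H 12, C—G 8, B—G 10, D—G 16] → take C—G (8); add C.
Step 5: frontier [A—H 14, C—D 2, E—H 10, F—H 12, B—G 10, D—G 16] → take C—D (2); add D.
Step 6: frontier [A—H 14, E—H 10, F—H 12, B—G 10] → take B—G (10); add B.
Step 7: frontier [A—H 14, E—H 10, F—H 12] → take E—H (10); add H.
Vertex order: F, E, A, G, C, D, B, H. The 6th vertex is D.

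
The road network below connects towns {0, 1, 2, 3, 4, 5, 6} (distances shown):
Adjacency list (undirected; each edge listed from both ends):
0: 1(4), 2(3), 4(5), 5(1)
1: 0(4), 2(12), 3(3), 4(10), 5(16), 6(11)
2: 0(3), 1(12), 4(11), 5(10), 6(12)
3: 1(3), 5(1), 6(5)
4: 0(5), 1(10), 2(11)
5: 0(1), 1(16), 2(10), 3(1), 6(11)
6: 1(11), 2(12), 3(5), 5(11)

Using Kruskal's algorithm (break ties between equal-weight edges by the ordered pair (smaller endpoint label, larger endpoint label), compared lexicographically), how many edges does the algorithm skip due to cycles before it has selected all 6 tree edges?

Sort edges by weight, then run Kruskal:
0-5 (1): add — endpoints in different components.
3-5 (1): add — endpoints in different components.
0-2 (3): add — endpoints in different components.
1-3 (3): add — endpoints in different components.
0-1 (4): skip — 0 and 1 already connected.
0-4 (5): add — endpoints in different components.
3-6 (5): add — endpoints in different components.
Edges rejected before the tree was complete: 1.

1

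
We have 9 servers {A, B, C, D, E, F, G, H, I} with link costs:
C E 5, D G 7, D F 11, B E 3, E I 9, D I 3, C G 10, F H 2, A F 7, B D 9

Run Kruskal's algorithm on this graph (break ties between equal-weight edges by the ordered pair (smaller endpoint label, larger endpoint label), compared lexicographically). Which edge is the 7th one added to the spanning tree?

Kruskal's algorithm — process edges by increasing weight (ties by edge label):
F H (2): add — endpoints in different components.
B E (3): add — endpoints in different components.
D I (3): add — endpoints in different components.
C E (5): add — endpoints in different components.
A F (7): add — endpoints in different components.
D G (7): add — endpoints in different components.
B D (9): add — endpoints in different components.
E I (9): skip — E and I already connected.
C G (10): skip — C and G already connected.
D F (11): add — endpoints in different components.
The 7th edge added is B D.

B-D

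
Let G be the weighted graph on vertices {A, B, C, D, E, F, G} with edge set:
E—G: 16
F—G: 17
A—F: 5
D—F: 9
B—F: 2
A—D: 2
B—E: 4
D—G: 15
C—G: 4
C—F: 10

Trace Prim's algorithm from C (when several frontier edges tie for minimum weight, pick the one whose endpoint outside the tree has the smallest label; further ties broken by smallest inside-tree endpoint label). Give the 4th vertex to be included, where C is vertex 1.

Prim, starting at C.
Step 1: frontier [C—G 4, C—F 10] → take C—G (4); add G.
Step 2: frontier [C—F 10, D—G 15, E—G 16, F—G 17] → take C—F (10); add F.
Step 3: frontier [B—F 2, A—F 5, D—F 9, D—G 15, E—G 16] → take B—F (2); add B.
Step 4: frontier [B—E 4, A—F 5, D—F 9, D—G 15, E—G 16] → take B—E (4); add E.
Step 5: frontier [A—F 5, D—F 9, D—G 15] → take A—F (5); add A.
Step 6: frontier [A—D 2, D—F 9, D—G 15] → take A—D (2); add D.
Vertex order: C, G, F, B, E, A, D. The 4th vertex is B.

B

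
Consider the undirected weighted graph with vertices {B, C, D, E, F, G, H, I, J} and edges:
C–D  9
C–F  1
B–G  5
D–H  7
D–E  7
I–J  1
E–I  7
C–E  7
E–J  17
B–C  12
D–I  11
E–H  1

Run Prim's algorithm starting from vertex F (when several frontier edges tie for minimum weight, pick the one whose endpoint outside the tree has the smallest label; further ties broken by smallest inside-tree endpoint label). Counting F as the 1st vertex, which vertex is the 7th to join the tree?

Prim's algorithm from F:
Step 1: frontier [C–F 1] → take C–F (1); add C.
Step 2: frontier [C–E 7, C–D 9, B–C 12] → take C–E (7); add E.
Step 3: frontier [C–D 9, B–C 12, E–H 1, D–E 7, E–I 7, E–J 17] → take E–H (1); add H.
Step 4: frontier [C–D 9, B–C 12, D–E 7, E–I 7, E–J 17, D–H 7] → take D–E (7); add D.
Step 5: frontier [B–C 12, D–I 11, E–I 7, E–J 17] → take E–I (7); add I.
Step 6: frontier [B–C 12, E–J 17, I–J 1] → take I–J (1); add J.
Step 7: frontier [B–C 12] → take B–C (12); add B.
Step 8: frontier [B–G 5] → take B–G (5); add G.
Vertex order: F, C, E, H, D, I, J, B, G. The 7th vertex is J.

J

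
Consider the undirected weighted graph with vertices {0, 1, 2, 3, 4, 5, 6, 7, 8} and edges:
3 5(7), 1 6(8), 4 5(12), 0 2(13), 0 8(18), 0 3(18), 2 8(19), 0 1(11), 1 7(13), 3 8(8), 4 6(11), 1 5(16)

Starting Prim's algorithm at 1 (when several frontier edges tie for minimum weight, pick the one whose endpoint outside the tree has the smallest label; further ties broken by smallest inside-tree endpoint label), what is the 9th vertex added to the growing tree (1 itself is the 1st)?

7

Prim's algorithm from 1:
Step 1: cheapest edge leaving the tree is 1 6 (8); add 6.
Step 2: cheapest edge leaving the tree is 0 1 (11); add 0.
Step 3: cheapest edge leaving the tree is 4 6 (11); add 4.
Step 4: cheapest edge leaving the tree is 4 5 (12); add 5.
Step 5: cheapest edge leaving the tree is 3 5 (7); add 3.
Step 6: cheapest edge leaving the tree is 3 8 (8); add 8.
Step 7: cheapest edge leaving the tree is 0 2 (13); add 2.
Step 8: cheapest edge leaving the tree is 1 7 (13); add 7.
Vertex order: 1, 6, 0, 4, 5, 3, 8, 2, 7. The 9th vertex is 7.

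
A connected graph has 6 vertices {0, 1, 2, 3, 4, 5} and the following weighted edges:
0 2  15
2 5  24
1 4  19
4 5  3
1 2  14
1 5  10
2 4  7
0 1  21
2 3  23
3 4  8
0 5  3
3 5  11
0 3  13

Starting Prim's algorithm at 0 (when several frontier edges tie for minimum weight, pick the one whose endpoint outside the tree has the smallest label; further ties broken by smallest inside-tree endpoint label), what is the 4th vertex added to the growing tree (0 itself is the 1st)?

Prim, starting at 0.
Step 1: frontier [0 5 3, 0 3 13, 0 2 15, 0 1 21] → take 0 5 (3); add 5.
Step 2: frontier [0 3 13, 0 2 15, 0 1 21, 4 5 3, 1 5 10, 3 5 11, 2 5 24] → take 4 5 (3); add 4.
Step 3: frontier [0 3 13, 0 2 15, 0 1 21, 2 4 7, 3 4 8, 1 4 19, 1 5 10, 3 5 11, 2 5 24] → take 2 4 (7); add 2.
Step 4: frontier [0 3 13, 0 1 21, 1 2 14, 2 3 23, 3 4 8, 1 4 19, 1 5 10, 3 5 11] → take 3 4 (8); add 3.
Step 5: frontier [0 1 21, 1 2 14, 1 4 19, 1 5 10] → take 1 5 (10); add 1.
Vertex order: 0, 5, 4, 2, 3, 1. The 4th vertex is 2.

2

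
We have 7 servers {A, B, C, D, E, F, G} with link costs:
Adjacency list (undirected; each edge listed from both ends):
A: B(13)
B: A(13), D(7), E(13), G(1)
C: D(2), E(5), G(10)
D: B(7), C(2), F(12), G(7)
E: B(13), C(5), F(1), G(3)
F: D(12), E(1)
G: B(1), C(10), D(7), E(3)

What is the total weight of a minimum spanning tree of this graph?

25

Grow the tree from A using Prim:
Step 1: frontier [A B 13] → take A B (13); add B.
Step 2: frontier [B G 1, B D 7, B E 13] → take B G (1); add G.
Step 3: frontier [B D 7, B E 13, E G 3, D G 7, C G 10] → take E G (3); add E.
Step 4: frontier [B D 7, E F 1, C E 5, D G 7, C G 10] → take E F (1); add F.
Step 5: frontier [B D 7, C E 5, D F 12, D G 7, C G 10] → take C E (5); add C.
Step 6: frontier [B D 7, C D 2, D F 12, D G 7] → take C D (2); add D.
MST edges: A B, B G, E G, E F, C E, C D; total weight 13+1+3+1+5+2 = 25.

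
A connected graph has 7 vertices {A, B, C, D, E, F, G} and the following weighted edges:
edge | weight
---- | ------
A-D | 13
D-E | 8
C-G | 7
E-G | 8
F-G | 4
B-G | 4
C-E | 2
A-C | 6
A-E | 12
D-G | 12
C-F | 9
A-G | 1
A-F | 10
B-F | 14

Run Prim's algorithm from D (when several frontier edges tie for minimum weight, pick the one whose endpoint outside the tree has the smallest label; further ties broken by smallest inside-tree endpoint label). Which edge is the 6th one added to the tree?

F-G

Grow the tree from D using Prim:
Step 1: frontier [D-E 8, D-G 12, A-D 13] → take D-E (8); add E.
Step 2: frontier [D-G 12, A-D 13, C-E 2, E-G 8, A-E 12] → take C-E (2); add C.
Step 3: frontier [A-C 6, C-G 7, C-F 9, D-G 12, A-D 13, E-G 8, A-E 12] → take A-C (6); add A.
Step 4: frontier [A-G 1, A-F 10, C-G 7, C-F 9, D-G 12, E-G 8] → take A-G (1); add G.
Step 5: frontier [A-F 10, C-F 9, B-G 4, F-G 4] → take B-G (4); add B.
Step 6: frontier [A-F 10, B-F 14, C-F 9, F-G 4] → take F-G (4); add F.
The 6th edge added is F-G.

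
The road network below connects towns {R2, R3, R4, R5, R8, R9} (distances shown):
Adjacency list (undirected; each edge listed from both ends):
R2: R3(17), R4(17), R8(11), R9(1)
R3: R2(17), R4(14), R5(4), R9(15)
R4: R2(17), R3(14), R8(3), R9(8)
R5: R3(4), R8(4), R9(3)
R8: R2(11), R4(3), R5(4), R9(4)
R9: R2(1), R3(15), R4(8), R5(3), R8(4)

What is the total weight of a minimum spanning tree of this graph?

15

Prim's algorithm from R5:
Step 1: frontier [R5-R9 3, R3-R5 4, R5-R8 4] → take R5-R9 (3); add R9.
Step 2: frontier [R3-R5 4, R5-R8 4, R2-R9 1, R8-R9 4, R4-R9 8, R3-R9 15] → take R2-R9 (1); add R2.
Step 3: frontier [R2-R8 11, R2-R3 17, R2-R4 17, R3-R5 4, R5-R8 4, R8-R9 4, R4-R9 8, R3-R9 15] → take R3-R5 (4); add R3.
Step 4: frontier [R2-R8 11, R2-R4 17, R3-R4 14, R5-R8 4, R8-R9 4, R4-R9 8] → take R5-R8 (4); add R8.
Step 5: frontier [R2-R4 17, R3-R4 14, R4-R8 3, R4-R9 8] → take R4-R8 (3); add R4.
MST edges: R5-R9, R2-R9, R3-R5, R5-R8, R4-R8; total weight 3+1+4+4+3 = 15.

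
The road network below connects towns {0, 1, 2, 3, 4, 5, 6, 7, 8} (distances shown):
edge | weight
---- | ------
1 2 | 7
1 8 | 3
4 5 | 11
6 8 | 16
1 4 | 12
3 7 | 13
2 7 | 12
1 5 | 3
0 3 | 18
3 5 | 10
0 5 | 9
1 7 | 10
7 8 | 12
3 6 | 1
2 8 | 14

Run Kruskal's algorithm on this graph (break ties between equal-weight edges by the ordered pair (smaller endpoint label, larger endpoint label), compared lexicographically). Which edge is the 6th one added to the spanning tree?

Kruskal: consider edges lightest-first.
3 6 (1): add — endpoints in different components.
1 5 (3): add — endpoints in different components.
1 8 (3): add — endpoints in different components.
1 2 (7): add — endpoints in different components.
0 5 (9): add — endpoints in different components.
1 7 (10): add — endpoints in different components.
3 5 (10): add — endpoints in different components.
4 5 (11): add — endpoints in different components.
The 6th edge added is 1 7.

1-7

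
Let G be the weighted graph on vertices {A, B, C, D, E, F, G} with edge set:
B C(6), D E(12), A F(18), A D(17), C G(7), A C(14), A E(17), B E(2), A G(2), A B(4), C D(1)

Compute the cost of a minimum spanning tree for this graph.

33

Kruskal's algorithm — process edges by increasing weight (ties by edge label):
C D (1): add — endpoints in different components.
A G (2): add — endpoints in different components.
B E (2): add — endpoints in different components.
A B (4): add — endpoints in different components.
B C (6): add — endpoints in different components.
C G (7): skip — C and G already connected.
D E (12): skip — D and E already connected.
A C (14): skip — A and C already connected.
A D (17): skip — A and D already connected.
A E (17): skip — A and E already connected.
A F (18): add — endpoints in different components.
MST edges: C D, A G, B E, A B, B C, A F; total weight 1+2+2+4+6+18 = 33.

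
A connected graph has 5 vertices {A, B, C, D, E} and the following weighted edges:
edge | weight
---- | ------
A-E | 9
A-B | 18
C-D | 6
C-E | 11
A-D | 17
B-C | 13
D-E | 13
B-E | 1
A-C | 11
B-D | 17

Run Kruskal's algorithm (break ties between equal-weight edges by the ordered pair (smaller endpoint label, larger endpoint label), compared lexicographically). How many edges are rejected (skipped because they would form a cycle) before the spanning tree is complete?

0

Kruskal: consider edges lightest-first.
B-E (1): add — endpoints in different components.
C-D (6): add — endpoints in different components.
A-E (9): add — endpoints in different components.
A-C (11): add — endpoints in different components.
Edges rejected before the tree was complete: 0.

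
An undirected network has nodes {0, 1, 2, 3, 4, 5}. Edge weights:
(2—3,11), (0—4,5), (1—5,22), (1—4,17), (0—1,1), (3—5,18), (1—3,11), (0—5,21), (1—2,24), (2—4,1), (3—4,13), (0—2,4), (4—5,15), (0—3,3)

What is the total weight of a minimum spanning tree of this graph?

Grow the tree from 0 using Prim:
Step 1: cheapest edge leaving the tree is 0—1 (1); add 1.
Step 2: cheapest edge leaving the tree is 0—3 (3); add 3.
Step 3: cheapest edge leaving the tree is 0—2 (4); add 2.
Step 4: cheapest edge leaving the tree is 2—4 (1); add 4.
Step 5: cheapest edge leaving the tree is 4—5 (15); add 5.
MST edges: 0—1, 0—3, 0—2, 2—4, 4—5; total weight 1+3+4+1+15 = 24.

24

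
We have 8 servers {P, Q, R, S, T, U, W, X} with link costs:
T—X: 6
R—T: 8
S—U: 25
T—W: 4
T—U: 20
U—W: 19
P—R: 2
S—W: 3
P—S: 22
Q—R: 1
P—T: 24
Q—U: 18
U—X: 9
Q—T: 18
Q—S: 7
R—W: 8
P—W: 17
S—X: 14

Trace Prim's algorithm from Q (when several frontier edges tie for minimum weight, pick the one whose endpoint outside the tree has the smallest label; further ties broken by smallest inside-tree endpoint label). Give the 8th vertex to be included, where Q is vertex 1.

Prim, starting at Q.
Step 1: cheapest edge leaving the tree is Q—R (1); add R.
Step 2: cheapest edge leaving the tree is P—R (2); add P.
Step 3: cheapest edge leaving the tree is Q—S (7); add S.
Step 4: cheapest edge leaving the tree is S—W (3); add W.
Step 5: cheapest edge leaving the tree is T—W (4); add T.
Step 6: cheapest edge leaving the tree is T—X (6); add X.
Step 7: cheapest edge leaving the tree is U—X (9); add U.
Vertex order: Q, R, P, S, W, T, X, U. The 8th vertex is U.

U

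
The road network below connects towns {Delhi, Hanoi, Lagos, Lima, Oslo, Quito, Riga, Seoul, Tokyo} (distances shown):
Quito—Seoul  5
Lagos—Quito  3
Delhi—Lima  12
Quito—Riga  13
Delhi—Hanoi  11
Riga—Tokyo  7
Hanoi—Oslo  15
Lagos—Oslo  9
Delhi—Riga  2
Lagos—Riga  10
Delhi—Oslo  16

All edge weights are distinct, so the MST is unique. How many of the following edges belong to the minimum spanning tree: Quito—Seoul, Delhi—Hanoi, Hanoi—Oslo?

2

Sort edges by weight, then run Kruskal:
Delhi—Riga (2): add — endpoints in different components.
Lagos—Quito (3): add — endpoints in different components.
Quito—Seoul (5): add — endpoints in different components.
Riga—Tokyo (7): add — endpoints in different components.
Lagos—Oslo (9): add — endpoints in different components.
Lagos—Riga (10): add — endpoints in different components.
Delhi—Hanoi (11): add — endpoints in different components.
Delhi—Lima (12): add — endpoints in different components.
MST edge set: {Delhi—Riga, Lagos—Quito, Quito—Seoul, Riga—Tokyo, Lagos—Oslo, Lagos—Riga, Delhi—Hanoi, Delhi—Lima}.
Of the listed edges, {Quito—Seoul, Delhi—Hanoi} are in the MST → 2.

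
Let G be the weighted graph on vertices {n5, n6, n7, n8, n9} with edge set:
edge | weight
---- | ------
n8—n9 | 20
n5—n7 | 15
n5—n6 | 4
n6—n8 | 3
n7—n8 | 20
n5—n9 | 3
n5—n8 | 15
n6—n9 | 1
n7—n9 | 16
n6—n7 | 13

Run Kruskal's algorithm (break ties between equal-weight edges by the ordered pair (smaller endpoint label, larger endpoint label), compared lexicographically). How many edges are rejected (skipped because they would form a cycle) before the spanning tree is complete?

Sort edges by weight, then run Kruskal:
n6—n9 (1): add. Components now {n8} {n6,n9} {n5} {n7}
n5—n9 (3): add. Components now {n8} {n5,n6,n9} {n7}
n6—n8 (3): add. Components now {n5,n6,n8,n9} {n7}
n5—n6 (4): skip — n5 and n6 already connected.
n6—n7 (13): add. Components now {n5,n6,n7,n8,n9}
Edges rejected before the tree was complete: 1.

1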